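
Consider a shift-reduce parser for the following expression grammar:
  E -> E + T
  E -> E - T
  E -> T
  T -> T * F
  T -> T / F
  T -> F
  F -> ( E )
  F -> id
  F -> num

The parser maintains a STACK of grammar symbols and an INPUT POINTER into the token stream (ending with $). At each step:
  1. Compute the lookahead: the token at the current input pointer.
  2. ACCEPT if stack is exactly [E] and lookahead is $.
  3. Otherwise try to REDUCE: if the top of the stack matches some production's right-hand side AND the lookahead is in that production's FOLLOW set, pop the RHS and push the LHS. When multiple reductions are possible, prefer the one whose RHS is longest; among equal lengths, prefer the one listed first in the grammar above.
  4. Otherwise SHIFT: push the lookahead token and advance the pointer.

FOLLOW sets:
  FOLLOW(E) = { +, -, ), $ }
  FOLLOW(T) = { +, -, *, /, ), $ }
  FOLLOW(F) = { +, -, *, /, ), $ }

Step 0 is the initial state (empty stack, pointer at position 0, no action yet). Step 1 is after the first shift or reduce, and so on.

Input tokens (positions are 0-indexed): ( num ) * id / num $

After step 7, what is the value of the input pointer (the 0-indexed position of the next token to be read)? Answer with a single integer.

Step 1: shift (. Stack=[(] ptr=1 lookahead=num remaining=[num ) * id / num $]
Step 2: shift num. Stack=[( num] ptr=2 lookahead=) remaining=[) * id / num $]
Step 3: reduce F->num. Stack=[( F] ptr=2 lookahead=) remaining=[) * id / num $]
Step 4: reduce T->F. Stack=[( T] ptr=2 lookahead=) remaining=[) * id / num $]
Step 5: reduce E->T. Stack=[( E] ptr=2 lookahead=) remaining=[) * id / num $]
Step 6: shift ). Stack=[( E )] ptr=3 lookahead=* remaining=[* id / num $]
Step 7: reduce F->( E ). Stack=[F] ptr=3 lookahead=* remaining=[* id / num $]

Answer: 3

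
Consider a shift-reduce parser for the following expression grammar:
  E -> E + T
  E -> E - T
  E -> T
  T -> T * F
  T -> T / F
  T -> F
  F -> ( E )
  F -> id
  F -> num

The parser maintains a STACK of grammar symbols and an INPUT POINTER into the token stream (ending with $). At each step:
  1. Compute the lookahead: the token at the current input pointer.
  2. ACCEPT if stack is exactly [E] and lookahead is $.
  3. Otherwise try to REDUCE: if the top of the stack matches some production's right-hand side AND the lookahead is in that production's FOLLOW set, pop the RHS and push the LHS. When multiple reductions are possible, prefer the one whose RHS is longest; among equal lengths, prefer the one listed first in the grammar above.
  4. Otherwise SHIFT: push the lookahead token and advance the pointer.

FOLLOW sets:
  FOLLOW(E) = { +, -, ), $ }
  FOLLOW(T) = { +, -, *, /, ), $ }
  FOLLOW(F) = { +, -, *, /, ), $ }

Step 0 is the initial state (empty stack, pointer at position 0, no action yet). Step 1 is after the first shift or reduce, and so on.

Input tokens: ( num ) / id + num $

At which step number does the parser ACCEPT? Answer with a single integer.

Step 1: shift (. Stack=[(] ptr=1 lookahead=num remaining=[num ) / id + num $]
Step 2: shift num. Stack=[( num] ptr=2 lookahead=) remaining=[) / id + num $]
Step 3: reduce F->num. Stack=[( F] ptr=2 lookahead=) remaining=[) / id + num $]
Step 4: reduce T->F. Stack=[( T] ptr=2 lookahead=) remaining=[) / id + num $]
Step 5: reduce E->T. Stack=[( E] ptr=2 lookahead=) remaining=[) / id + num $]
Step 6: shift ). Stack=[( E )] ptr=3 lookahead=/ remaining=[/ id + num $]
Step 7: reduce F->( E ). Stack=[F] ptr=3 lookahead=/ remaining=[/ id + num $]
Step 8: reduce T->F. Stack=[T] ptr=3 lookahead=/ remaining=[/ id + num $]
Step 9: shift /. Stack=[T /] ptr=4 lookahead=id remaining=[id + num $]
Step 10: shift id. Stack=[T / id] ptr=5 lookahead=+ remaining=[+ num $]
Step 11: reduce F->id. Stack=[T / F] ptr=5 lookahead=+ remaining=[+ num $]
Step 12: reduce T->T / F. Stack=[T] ptr=5 lookahead=+ remaining=[+ num $]
Step 13: reduce E->T. Stack=[E] ptr=5 lookahead=+ remaining=[+ num $]
Step 14: shift +. Stack=[E +] ptr=6 lookahead=num remaining=[num $]
Step 15: shift num. Stack=[E + num] ptr=7 lookahead=$ remaining=[$]
Step 16: reduce F->num. Stack=[E + F] ptr=7 lookahead=$ remaining=[$]
Step 17: reduce T->F. Stack=[E + T] ptr=7 lookahead=$ remaining=[$]
Step 18: reduce E->E + T. Stack=[E] ptr=7 lookahead=$ remaining=[$]
Step 19: accept. Stack=[E] ptr=7 lookahead=$ remaining=[$]

Answer: 19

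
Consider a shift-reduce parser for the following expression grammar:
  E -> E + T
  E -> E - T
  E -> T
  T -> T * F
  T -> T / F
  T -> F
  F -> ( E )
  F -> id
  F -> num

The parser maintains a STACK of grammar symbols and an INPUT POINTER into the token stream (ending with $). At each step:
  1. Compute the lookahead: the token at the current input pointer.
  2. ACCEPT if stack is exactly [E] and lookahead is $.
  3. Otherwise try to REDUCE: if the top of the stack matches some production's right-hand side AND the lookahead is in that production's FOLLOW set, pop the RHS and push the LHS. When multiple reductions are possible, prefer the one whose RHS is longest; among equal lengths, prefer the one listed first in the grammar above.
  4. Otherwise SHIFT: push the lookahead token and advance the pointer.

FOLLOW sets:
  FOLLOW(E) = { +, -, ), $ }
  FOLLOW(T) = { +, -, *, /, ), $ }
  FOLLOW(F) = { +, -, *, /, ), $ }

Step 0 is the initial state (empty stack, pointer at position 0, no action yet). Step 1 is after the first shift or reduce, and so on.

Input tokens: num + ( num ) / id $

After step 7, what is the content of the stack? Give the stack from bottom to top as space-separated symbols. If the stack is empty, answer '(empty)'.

Answer: E + ( num

Derivation:
Step 1: shift num. Stack=[num] ptr=1 lookahead=+ remaining=[+ ( num ) / id $]
Step 2: reduce F->num. Stack=[F] ptr=1 lookahead=+ remaining=[+ ( num ) / id $]
Step 3: reduce T->F. Stack=[T] ptr=1 lookahead=+ remaining=[+ ( num ) / id $]
Step 4: reduce E->T. Stack=[E] ptr=1 lookahead=+ remaining=[+ ( num ) / id $]
Step 5: shift +. Stack=[E +] ptr=2 lookahead=( remaining=[( num ) / id $]
Step 6: shift (. Stack=[E + (] ptr=3 lookahead=num remaining=[num ) / id $]
Step 7: shift num. Stack=[E + ( num] ptr=4 lookahead=) remaining=[) / id $]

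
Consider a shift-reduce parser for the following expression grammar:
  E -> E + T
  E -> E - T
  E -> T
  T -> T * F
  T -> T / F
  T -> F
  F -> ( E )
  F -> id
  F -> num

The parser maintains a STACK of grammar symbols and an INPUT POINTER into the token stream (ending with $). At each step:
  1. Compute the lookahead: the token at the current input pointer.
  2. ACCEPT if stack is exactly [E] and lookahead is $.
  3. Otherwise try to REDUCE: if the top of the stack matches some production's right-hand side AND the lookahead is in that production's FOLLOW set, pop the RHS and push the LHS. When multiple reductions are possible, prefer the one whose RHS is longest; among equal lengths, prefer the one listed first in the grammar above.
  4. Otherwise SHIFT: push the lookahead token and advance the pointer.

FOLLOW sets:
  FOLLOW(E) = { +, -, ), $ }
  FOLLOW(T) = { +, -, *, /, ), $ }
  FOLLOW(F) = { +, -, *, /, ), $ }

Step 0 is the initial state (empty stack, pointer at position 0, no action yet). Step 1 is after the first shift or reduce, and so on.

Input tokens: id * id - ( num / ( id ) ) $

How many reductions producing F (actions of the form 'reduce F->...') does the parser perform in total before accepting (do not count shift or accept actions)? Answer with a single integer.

Step 1: shift id. Stack=[id] ptr=1 lookahead=* remaining=[* id - ( num / ( id ) ) $]
Step 2: reduce F->id. Stack=[F] ptr=1 lookahead=* remaining=[* id - ( num / ( id ) ) $]
Step 3: reduce T->F. Stack=[T] ptr=1 lookahead=* remaining=[* id - ( num / ( id ) ) $]
Step 4: shift *. Stack=[T *] ptr=2 lookahead=id remaining=[id - ( num / ( id ) ) $]
Step 5: shift id. Stack=[T * id] ptr=3 lookahead=- remaining=[- ( num / ( id ) ) $]
Step 6: reduce F->id. Stack=[T * F] ptr=3 lookahead=- remaining=[- ( num / ( id ) ) $]
Step 7: reduce T->T * F. Stack=[T] ptr=3 lookahead=- remaining=[- ( num / ( id ) ) $]
Step 8: reduce E->T. Stack=[E] ptr=3 lookahead=- remaining=[- ( num / ( id ) ) $]
Step 9: shift -. Stack=[E -] ptr=4 lookahead=( remaining=[( num / ( id ) ) $]
Step 10: shift (. Stack=[E - (] ptr=5 lookahead=num remaining=[num / ( id ) ) $]
Step 11: shift num. Stack=[E - ( num] ptr=6 lookahead=/ remaining=[/ ( id ) ) $]
Step 12: reduce F->num. Stack=[E - ( F] ptr=6 lookahead=/ remaining=[/ ( id ) ) $]
Step 13: reduce T->F. Stack=[E - ( T] ptr=6 lookahead=/ remaining=[/ ( id ) ) $]
Step 14: shift /. Stack=[E - ( T /] ptr=7 lookahead=( remaining=[( id ) ) $]
Step 15: shift (. Stack=[E - ( T / (] ptr=8 lookahead=id remaining=[id ) ) $]
Step 16: shift id. Stack=[E - ( T / ( id] ptr=9 lookahead=) remaining=[) ) $]
Step 17: reduce F->id. Stack=[E - ( T / ( F] ptr=9 lookahead=) remaining=[) ) $]
Step 18: reduce T->F. Stack=[E - ( T / ( T] ptr=9 lookahead=) remaining=[) ) $]
Step 19: reduce E->T. Stack=[E - ( T / ( E] ptr=9 lookahead=) remaining=[) ) $]
Step 20: shift ). Stack=[E - ( T / ( E )] ptr=10 lookahead=) remaining=[) $]
Step 21: reduce F->( E ). Stack=[E - ( T / F] ptr=10 lookahead=) remaining=[) $]
Step 22: reduce T->T / F. Stack=[E - ( T] ptr=10 lookahead=) remaining=[) $]
Step 23: reduce E->T. Stack=[E - ( E] ptr=10 lookahead=) remaining=[) $]
Step 24: shift ). Stack=[E - ( E )] ptr=11 lookahead=$ remaining=[$]
Step 25: reduce F->( E ). Stack=[E - F] ptr=11 lookahead=$ remaining=[$]
Step 26: reduce T->F. Stack=[E - T] ptr=11 lookahead=$ remaining=[$]
Step 27: reduce E->E - T. Stack=[E] ptr=11 lookahead=$ remaining=[$]
Step 28: accept. Stack=[E] ptr=11 lookahead=$ remaining=[$]

Answer: 6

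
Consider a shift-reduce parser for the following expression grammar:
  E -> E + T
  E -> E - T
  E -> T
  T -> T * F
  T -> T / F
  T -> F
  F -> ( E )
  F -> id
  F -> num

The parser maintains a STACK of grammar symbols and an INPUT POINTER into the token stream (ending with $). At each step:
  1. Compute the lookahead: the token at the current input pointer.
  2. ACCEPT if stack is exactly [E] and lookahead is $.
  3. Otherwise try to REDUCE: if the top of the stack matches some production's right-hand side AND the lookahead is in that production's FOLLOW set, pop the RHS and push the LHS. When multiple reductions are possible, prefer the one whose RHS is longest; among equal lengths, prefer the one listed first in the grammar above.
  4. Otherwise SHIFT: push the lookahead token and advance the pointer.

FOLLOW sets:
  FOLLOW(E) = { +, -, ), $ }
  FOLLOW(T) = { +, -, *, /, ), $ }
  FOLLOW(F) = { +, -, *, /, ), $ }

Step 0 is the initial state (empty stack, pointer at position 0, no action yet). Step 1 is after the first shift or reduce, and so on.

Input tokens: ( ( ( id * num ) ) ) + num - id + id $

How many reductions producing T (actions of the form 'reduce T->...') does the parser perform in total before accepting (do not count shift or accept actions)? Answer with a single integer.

Step 1: shift (. Stack=[(] ptr=1 lookahead=( remaining=[( ( id * num ) ) ) + num - id + id $]
Step 2: shift (. Stack=[( (] ptr=2 lookahead=( remaining=[( id * num ) ) ) + num - id + id $]
Step 3: shift (. Stack=[( ( (] ptr=3 lookahead=id remaining=[id * num ) ) ) + num - id + id $]
Step 4: shift id. Stack=[( ( ( id] ptr=4 lookahead=* remaining=[* num ) ) ) + num - id + id $]
Step 5: reduce F->id. Stack=[( ( ( F] ptr=4 lookahead=* remaining=[* num ) ) ) + num - id + id $]
Step 6: reduce T->F. Stack=[( ( ( T] ptr=4 lookahead=* remaining=[* num ) ) ) + num - id + id $]
Step 7: shift *. Stack=[( ( ( T *] ptr=5 lookahead=num remaining=[num ) ) ) + num - id + id $]
Step 8: shift num. Stack=[( ( ( T * num] ptr=6 lookahead=) remaining=[) ) ) + num - id + id $]
Step 9: reduce F->num. Stack=[( ( ( T * F] ptr=6 lookahead=) remaining=[) ) ) + num - id + id $]
Step 10: reduce T->T * F. Stack=[( ( ( T] ptr=6 lookahead=) remaining=[) ) ) + num - id + id $]
Step 11: reduce E->T. Stack=[( ( ( E] ptr=6 lookahead=) remaining=[) ) ) + num - id + id $]
Step 12: shift ). Stack=[( ( ( E )] ptr=7 lookahead=) remaining=[) ) + num - id + id $]
Step 13: reduce F->( E ). Stack=[( ( F] ptr=7 lookahead=) remaining=[) ) + num - id + id $]
Step 14: reduce T->F. Stack=[( ( T] ptr=7 lookahead=) remaining=[) ) + num - id + id $]
Step 15: reduce E->T. Stack=[( ( E] ptr=7 lookahead=) remaining=[) ) + num - id + id $]
Step 16: shift ). Stack=[( ( E )] ptr=8 lookahead=) remaining=[) + num - id + id $]
Step 17: reduce F->( E ). Stack=[( F] ptr=8 lookahead=) remaining=[) + num - id + id $]
Step 18: reduce T->F. Stack=[( T] ptr=8 lookahead=) remaining=[) + num - id + id $]
Step 19: reduce E->T. Stack=[( E] ptr=8 lookahead=) remaining=[) + num - id + id $]
Step 20: shift ). Stack=[( E )] ptr=9 lookahead=+ remaining=[+ num - id + id $]
Step 21: reduce F->( E ). Stack=[F] ptr=9 lookahead=+ remaining=[+ num - id + id $]
Step 22: reduce T->F. Stack=[T] ptr=9 lookahead=+ remaining=[+ num - id + id $]
Step 23: reduce E->T. Stack=[E] ptr=9 lookahead=+ remaining=[+ num - id + id $]
Step 24: shift +. Stack=[E +] ptr=10 lookahead=num remaining=[num - id + id $]
Step 25: shift num. Stack=[E + num] ptr=11 lookahead=- remaining=[- id + id $]
Step 26: reduce F->num. Stack=[E + F] ptr=11 lookahead=- remaining=[- id + id $]
Step 27: reduce T->F. Stack=[E + T] ptr=11 lookahead=- remaining=[- id + id $]
Step 28: reduce E->E + T. Stack=[E] ptr=11 lookahead=- remaining=[- id + id $]
Step 29: shift -. Stack=[E -] ptr=12 lookahead=id remaining=[id + id $]
Step 30: shift id. Stack=[E - id] ptr=13 lookahead=+ remaining=[+ id $]
Step 31: reduce F->id. Stack=[E - F] ptr=13 lookahead=+ remaining=[+ id $]
Step 32: reduce T->F. Stack=[E - T] ptr=13 lookahead=+ remaining=[+ id $]
Step 33: reduce E->E - T. Stack=[E] ptr=13 lookahead=+ remaining=[+ id $]
Step 34: shift +. Stack=[E +] ptr=14 lookahead=id remaining=[id $]
Step 35: shift id. Stack=[E + id] ptr=15 lookahead=$ remaining=[$]
Step 36: reduce F->id. Stack=[E + F] ptr=15 lookahead=$ remaining=[$]
Step 37: reduce T->F. Stack=[E + T] ptr=15 lookahead=$ remaining=[$]
Step 38: reduce E->E + T. Stack=[E] ptr=15 lookahead=$ remaining=[$]
Step 39: accept. Stack=[E] ptr=15 lookahead=$ remaining=[$]

Answer: 8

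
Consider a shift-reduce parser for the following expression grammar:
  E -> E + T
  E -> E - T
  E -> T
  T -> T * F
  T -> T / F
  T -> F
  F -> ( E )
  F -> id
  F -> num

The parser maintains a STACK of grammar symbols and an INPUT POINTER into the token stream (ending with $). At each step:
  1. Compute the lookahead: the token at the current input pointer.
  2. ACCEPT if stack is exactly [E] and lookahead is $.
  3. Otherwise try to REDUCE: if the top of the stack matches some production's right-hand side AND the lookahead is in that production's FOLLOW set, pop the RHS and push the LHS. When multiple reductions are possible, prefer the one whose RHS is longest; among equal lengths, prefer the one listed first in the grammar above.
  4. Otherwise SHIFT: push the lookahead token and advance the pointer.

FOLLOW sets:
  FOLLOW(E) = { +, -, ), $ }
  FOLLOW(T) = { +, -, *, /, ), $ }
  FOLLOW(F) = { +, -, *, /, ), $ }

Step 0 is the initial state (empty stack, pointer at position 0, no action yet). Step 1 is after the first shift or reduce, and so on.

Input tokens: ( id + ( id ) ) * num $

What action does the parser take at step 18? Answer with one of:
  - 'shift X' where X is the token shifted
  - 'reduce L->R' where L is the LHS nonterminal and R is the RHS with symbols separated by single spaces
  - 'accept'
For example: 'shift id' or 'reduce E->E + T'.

Answer: reduce T->F

Derivation:
Step 1: shift (. Stack=[(] ptr=1 lookahead=id remaining=[id + ( id ) ) * num $]
Step 2: shift id. Stack=[( id] ptr=2 lookahead=+ remaining=[+ ( id ) ) * num $]
Step 3: reduce F->id. Stack=[( F] ptr=2 lookahead=+ remaining=[+ ( id ) ) * num $]
Step 4: reduce T->F. Stack=[( T] ptr=2 lookahead=+ remaining=[+ ( id ) ) * num $]
Step 5: reduce E->T. Stack=[( E] ptr=2 lookahead=+ remaining=[+ ( id ) ) * num $]
Step 6: shift +. Stack=[( E +] ptr=3 lookahead=( remaining=[( id ) ) * num $]
Step 7: shift (. Stack=[( E + (] ptr=4 lookahead=id remaining=[id ) ) * num $]
Step 8: shift id. Stack=[( E + ( id] ptr=5 lookahead=) remaining=[) ) * num $]
Step 9: reduce F->id. Stack=[( E + ( F] ptr=5 lookahead=) remaining=[) ) * num $]
Step 10: reduce T->F. Stack=[( E + ( T] ptr=5 lookahead=) remaining=[) ) * num $]
Step 11: reduce E->T. Stack=[( E + ( E] ptr=5 lookahead=) remaining=[) ) * num $]
Step 12: shift ). Stack=[( E + ( E )] ptr=6 lookahead=) remaining=[) * num $]
Step 13: reduce F->( E ). Stack=[( E + F] ptr=6 lookahead=) remaining=[) * num $]
Step 14: reduce T->F. Stack=[( E + T] ptr=6 lookahead=) remaining=[) * num $]
Step 15: reduce E->E + T. Stack=[( E] ptr=6 lookahead=) remaining=[) * num $]
Step 16: shift ). Stack=[( E )] ptr=7 lookahead=* remaining=[* num $]
Step 17: reduce F->( E ). Stack=[F] ptr=7 lookahead=* remaining=[* num $]
Step 18: reduce T->F. Stack=[T] ptr=7 lookahead=* remaining=[* num $]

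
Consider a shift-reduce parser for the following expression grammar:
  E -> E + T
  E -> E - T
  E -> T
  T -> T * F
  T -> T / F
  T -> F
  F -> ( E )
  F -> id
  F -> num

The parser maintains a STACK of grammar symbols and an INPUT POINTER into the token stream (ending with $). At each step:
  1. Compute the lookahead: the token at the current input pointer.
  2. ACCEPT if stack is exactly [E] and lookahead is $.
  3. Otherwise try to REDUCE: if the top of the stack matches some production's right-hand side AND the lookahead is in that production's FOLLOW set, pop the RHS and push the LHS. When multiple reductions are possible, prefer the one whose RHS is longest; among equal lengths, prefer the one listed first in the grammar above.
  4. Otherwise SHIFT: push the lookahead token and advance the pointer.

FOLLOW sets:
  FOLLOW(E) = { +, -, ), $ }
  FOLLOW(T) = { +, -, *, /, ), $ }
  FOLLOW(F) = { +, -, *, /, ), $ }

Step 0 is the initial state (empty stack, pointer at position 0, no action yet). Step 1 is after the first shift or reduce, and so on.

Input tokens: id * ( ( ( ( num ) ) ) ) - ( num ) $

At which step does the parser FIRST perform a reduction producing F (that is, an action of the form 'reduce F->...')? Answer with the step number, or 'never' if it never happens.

Step 1: shift id. Stack=[id] ptr=1 lookahead=* remaining=[* ( ( ( ( num ) ) ) ) - ( num ) $]
Step 2: reduce F->id. Stack=[F] ptr=1 lookahead=* remaining=[* ( ( ( ( num ) ) ) ) - ( num ) $]

Answer: 2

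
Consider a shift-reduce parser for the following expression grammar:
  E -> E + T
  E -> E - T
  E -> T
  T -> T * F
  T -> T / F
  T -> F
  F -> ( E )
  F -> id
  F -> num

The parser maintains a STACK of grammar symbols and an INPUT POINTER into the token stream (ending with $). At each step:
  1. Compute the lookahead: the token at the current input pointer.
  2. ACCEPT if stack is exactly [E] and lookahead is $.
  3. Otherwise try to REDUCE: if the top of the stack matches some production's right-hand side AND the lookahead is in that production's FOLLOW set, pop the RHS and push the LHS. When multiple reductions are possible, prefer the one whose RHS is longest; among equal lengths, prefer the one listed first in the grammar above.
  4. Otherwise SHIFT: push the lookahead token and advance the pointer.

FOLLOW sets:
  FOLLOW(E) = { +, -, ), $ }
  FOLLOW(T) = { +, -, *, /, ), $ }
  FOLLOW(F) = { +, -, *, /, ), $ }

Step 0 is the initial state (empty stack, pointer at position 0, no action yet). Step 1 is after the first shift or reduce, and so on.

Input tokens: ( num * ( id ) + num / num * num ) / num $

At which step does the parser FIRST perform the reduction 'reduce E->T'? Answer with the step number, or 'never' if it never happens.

Step 1: shift (. Stack=[(] ptr=1 lookahead=num remaining=[num * ( id ) + num / num * num ) / num $]
Step 2: shift num. Stack=[( num] ptr=2 lookahead=* remaining=[* ( id ) + num / num * num ) / num $]
Step 3: reduce F->num. Stack=[( F] ptr=2 lookahead=* remaining=[* ( id ) + num / num * num ) / num $]
Step 4: reduce T->F. Stack=[( T] ptr=2 lookahead=* remaining=[* ( id ) + num / num * num ) / num $]
Step 5: shift *. Stack=[( T *] ptr=3 lookahead=( remaining=[( id ) + num / num * num ) / num $]
Step 6: shift (. Stack=[( T * (] ptr=4 lookahead=id remaining=[id ) + num / num * num ) / num $]
Step 7: shift id. Stack=[( T * ( id] ptr=5 lookahead=) remaining=[) + num / num * num ) / num $]
Step 8: reduce F->id. Stack=[( T * ( F] ptr=5 lookahead=) remaining=[) + num / num * num ) / num $]
Step 9: reduce T->F. Stack=[( T * ( T] ptr=5 lookahead=) remaining=[) + num / num * num ) / num $]
Step 10: reduce E->T. Stack=[( T * ( E] ptr=5 lookahead=) remaining=[) + num / num * num ) / num $]

Answer: 10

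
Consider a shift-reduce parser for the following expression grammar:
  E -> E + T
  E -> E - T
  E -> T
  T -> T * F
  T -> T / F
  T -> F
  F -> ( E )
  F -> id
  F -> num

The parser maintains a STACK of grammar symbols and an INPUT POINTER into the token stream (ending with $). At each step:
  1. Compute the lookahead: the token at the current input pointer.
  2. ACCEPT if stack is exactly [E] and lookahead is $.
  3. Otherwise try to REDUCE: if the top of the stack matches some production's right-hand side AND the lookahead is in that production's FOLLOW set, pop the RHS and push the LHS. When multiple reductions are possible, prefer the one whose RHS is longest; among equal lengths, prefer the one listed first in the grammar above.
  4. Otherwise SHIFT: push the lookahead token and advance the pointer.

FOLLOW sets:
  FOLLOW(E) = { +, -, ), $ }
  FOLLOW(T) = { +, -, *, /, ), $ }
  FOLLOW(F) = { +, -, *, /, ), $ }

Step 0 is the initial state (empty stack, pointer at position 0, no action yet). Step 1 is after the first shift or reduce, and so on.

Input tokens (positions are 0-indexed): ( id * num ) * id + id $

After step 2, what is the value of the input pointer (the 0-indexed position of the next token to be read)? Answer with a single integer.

Step 1: shift (. Stack=[(] ptr=1 lookahead=id remaining=[id * num ) * id + id $]
Step 2: shift id. Stack=[( id] ptr=2 lookahead=* remaining=[* num ) * id + id $]

Answer: 2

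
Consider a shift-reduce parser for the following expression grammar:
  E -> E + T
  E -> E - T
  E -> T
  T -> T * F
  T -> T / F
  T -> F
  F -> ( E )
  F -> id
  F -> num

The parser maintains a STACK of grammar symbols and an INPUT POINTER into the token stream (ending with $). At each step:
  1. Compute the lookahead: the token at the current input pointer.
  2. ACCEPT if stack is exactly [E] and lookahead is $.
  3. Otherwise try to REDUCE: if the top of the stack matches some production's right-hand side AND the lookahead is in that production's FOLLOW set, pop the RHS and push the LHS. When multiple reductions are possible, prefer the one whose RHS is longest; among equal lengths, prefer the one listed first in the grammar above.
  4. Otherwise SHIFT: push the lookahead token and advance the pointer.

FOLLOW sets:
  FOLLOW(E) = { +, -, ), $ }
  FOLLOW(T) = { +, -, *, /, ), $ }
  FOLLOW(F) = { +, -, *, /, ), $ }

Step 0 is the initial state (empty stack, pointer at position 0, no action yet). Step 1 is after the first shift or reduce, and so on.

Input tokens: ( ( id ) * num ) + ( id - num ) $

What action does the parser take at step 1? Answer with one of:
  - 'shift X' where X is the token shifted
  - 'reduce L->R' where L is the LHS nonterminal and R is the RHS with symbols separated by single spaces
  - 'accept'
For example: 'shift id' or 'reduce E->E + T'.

Answer: shift (

Derivation:
Step 1: shift (. Stack=[(] ptr=1 lookahead=( remaining=[( id ) * num ) + ( id - num ) $]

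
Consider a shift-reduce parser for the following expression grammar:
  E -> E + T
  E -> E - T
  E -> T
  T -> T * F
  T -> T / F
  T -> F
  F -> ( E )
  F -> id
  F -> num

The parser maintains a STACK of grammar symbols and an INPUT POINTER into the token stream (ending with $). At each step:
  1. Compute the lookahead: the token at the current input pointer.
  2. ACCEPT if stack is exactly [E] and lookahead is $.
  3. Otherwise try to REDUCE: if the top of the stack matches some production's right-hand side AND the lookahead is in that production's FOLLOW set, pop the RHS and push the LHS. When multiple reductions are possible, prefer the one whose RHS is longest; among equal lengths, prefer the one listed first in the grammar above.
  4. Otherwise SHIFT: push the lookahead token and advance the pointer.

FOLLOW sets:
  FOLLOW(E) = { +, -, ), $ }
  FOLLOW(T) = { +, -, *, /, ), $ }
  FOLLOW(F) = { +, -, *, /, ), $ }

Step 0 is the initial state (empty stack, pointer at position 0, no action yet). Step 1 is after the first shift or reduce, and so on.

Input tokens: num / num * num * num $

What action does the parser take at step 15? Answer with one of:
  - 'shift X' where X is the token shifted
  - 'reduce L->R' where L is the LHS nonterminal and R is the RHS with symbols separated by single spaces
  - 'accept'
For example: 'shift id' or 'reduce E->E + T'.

Step 1: shift num. Stack=[num] ptr=1 lookahead=/ remaining=[/ num * num * num $]
Step 2: reduce F->num. Stack=[F] ptr=1 lookahead=/ remaining=[/ num * num * num $]
Step 3: reduce T->F. Stack=[T] ptr=1 lookahead=/ remaining=[/ num * num * num $]
Step 4: shift /. Stack=[T /] ptr=2 lookahead=num remaining=[num * num * num $]
Step 5: shift num. Stack=[T / num] ptr=3 lookahead=* remaining=[* num * num $]
Step 6: reduce F->num. Stack=[T / F] ptr=3 lookahead=* remaining=[* num * num $]
Step 7: reduce T->T / F. Stack=[T] ptr=3 lookahead=* remaining=[* num * num $]
Step 8: shift *. Stack=[T *] ptr=4 lookahead=num remaining=[num * num $]
Step 9: shift num. Stack=[T * num] ptr=5 lookahead=* remaining=[* num $]
Step 10: reduce F->num. Stack=[T * F] ptr=5 lookahead=* remaining=[* num $]
Step 11: reduce T->T * F. Stack=[T] ptr=5 lookahead=* remaining=[* num $]
Step 12: shift *. Stack=[T *] ptr=6 lookahead=num remaining=[num $]
Step 13: shift num. Stack=[T * num] ptr=7 lookahead=$ remaining=[$]
Step 14: reduce F->num. Stack=[T * F] ptr=7 lookahead=$ remaining=[$]
Step 15: reduce T->T * F. Stack=[T] ptr=7 lookahead=$ remaining=[$]

Answer: reduce T->T * F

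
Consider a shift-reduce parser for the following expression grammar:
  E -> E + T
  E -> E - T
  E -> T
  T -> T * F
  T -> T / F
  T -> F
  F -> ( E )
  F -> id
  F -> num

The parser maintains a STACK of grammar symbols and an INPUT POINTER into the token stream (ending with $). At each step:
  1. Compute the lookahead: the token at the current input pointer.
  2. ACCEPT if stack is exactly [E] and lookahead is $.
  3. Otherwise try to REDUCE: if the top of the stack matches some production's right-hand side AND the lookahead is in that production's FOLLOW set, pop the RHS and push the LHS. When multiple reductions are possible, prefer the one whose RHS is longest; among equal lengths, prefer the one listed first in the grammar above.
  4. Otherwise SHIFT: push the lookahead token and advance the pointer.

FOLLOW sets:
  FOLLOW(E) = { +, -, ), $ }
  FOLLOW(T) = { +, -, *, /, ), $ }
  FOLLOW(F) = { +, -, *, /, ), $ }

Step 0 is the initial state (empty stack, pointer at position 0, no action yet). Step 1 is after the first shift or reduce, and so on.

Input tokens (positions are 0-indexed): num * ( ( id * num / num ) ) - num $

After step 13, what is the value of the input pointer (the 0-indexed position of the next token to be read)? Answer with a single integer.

Answer: 7

Derivation:
Step 1: shift num. Stack=[num] ptr=1 lookahead=* remaining=[* ( ( id * num / num ) ) - num $]
Step 2: reduce F->num. Stack=[F] ptr=1 lookahead=* remaining=[* ( ( id * num / num ) ) - num $]
Step 3: reduce T->F. Stack=[T] ptr=1 lookahead=* remaining=[* ( ( id * num / num ) ) - num $]
Step 4: shift *. Stack=[T *] ptr=2 lookahead=( remaining=[( ( id * num / num ) ) - num $]
Step 5: shift (. Stack=[T * (] ptr=3 lookahead=( remaining=[( id * num / num ) ) - num $]
Step 6: shift (. Stack=[T * ( (] ptr=4 lookahead=id remaining=[id * num / num ) ) - num $]
Step 7: shift id. Stack=[T * ( ( id] ptr=5 lookahead=* remaining=[* num / num ) ) - num $]
Step 8: reduce F->id. Stack=[T * ( ( F] ptr=5 lookahead=* remaining=[* num / num ) ) - num $]
Step 9: reduce T->F. Stack=[T * ( ( T] ptr=5 lookahead=* remaining=[* num / num ) ) - num $]
Step 10: shift *. Stack=[T * ( ( T *] ptr=6 lookahead=num remaining=[num / num ) ) - num $]
Step 11: shift num. Stack=[T * ( ( T * num] ptr=7 lookahead=/ remaining=[/ num ) ) - num $]
Step 12: reduce F->num. Stack=[T * ( ( T * F] ptr=7 lookahead=/ remaining=[/ num ) ) - num $]
Step 13: reduce T->T * F. Stack=[T * ( ( T] ptr=7 lookahead=/ remaining=[/ num ) ) - num $]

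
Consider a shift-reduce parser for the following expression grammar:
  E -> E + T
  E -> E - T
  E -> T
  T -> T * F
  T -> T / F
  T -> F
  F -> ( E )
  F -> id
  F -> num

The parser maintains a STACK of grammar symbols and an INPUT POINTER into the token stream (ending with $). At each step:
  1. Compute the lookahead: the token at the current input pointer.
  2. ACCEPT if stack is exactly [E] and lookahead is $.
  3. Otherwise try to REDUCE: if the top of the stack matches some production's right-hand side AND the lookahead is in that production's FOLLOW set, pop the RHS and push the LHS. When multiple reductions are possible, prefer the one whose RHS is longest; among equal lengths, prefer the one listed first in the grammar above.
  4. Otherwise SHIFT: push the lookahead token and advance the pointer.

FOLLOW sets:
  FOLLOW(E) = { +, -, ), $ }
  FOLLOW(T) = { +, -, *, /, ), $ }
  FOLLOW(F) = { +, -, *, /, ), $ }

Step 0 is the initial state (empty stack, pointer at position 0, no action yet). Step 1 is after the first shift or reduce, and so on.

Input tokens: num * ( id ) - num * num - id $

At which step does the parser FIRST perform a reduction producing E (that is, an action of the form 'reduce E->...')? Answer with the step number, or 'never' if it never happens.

Answer: 9

Derivation:
Step 1: shift num. Stack=[num] ptr=1 lookahead=* remaining=[* ( id ) - num * num - id $]
Step 2: reduce F->num. Stack=[F] ptr=1 lookahead=* remaining=[* ( id ) - num * num - id $]
Step 3: reduce T->F. Stack=[T] ptr=1 lookahead=* remaining=[* ( id ) - num * num - id $]
Step 4: shift *. Stack=[T *] ptr=2 lookahead=( remaining=[( id ) - num * num - id $]
Step 5: shift (. Stack=[T * (] ptr=3 lookahead=id remaining=[id ) - num * num - id $]
Step 6: shift id. Stack=[T * ( id] ptr=4 lookahead=) remaining=[) - num * num - id $]
Step 7: reduce F->id. Stack=[T * ( F] ptr=4 lookahead=) remaining=[) - num * num - id $]
Step 8: reduce T->F. Stack=[T * ( T] ptr=4 lookahead=) remaining=[) - num * num - id $]
Step 9: reduce E->T. Stack=[T * ( E] ptr=4 lookahead=) remaining=[) - num * num - id $]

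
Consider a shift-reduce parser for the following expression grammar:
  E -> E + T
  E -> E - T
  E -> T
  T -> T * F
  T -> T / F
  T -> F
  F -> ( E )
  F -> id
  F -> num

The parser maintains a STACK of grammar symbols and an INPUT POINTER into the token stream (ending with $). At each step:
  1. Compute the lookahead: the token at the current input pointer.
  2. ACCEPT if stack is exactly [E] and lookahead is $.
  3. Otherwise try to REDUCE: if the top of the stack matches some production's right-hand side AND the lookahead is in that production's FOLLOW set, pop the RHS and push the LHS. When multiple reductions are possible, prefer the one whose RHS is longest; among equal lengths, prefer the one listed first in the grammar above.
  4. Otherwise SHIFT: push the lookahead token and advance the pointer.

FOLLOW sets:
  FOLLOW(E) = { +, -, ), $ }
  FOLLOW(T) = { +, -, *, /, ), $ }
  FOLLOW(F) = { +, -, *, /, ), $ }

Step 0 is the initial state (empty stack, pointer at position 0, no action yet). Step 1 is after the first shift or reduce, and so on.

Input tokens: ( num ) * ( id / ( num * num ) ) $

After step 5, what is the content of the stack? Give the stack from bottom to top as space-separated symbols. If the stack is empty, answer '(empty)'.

Step 1: shift (. Stack=[(] ptr=1 lookahead=num remaining=[num ) * ( id / ( num * num ) ) $]
Step 2: shift num. Stack=[( num] ptr=2 lookahead=) remaining=[) * ( id / ( num * num ) ) $]
Step 3: reduce F->num. Stack=[( F] ptr=2 lookahead=) remaining=[) * ( id / ( num * num ) ) $]
Step 4: reduce T->F. Stack=[( T] ptr=2 lookahead=) remaining=[) * ( id / ( num * num ) ) $]
Step 5: reduce E->T. Stack=[( E] ptr=2 lookahead=) remaining=[) * ( id / ( num * num ) ) $]

Answer: ( E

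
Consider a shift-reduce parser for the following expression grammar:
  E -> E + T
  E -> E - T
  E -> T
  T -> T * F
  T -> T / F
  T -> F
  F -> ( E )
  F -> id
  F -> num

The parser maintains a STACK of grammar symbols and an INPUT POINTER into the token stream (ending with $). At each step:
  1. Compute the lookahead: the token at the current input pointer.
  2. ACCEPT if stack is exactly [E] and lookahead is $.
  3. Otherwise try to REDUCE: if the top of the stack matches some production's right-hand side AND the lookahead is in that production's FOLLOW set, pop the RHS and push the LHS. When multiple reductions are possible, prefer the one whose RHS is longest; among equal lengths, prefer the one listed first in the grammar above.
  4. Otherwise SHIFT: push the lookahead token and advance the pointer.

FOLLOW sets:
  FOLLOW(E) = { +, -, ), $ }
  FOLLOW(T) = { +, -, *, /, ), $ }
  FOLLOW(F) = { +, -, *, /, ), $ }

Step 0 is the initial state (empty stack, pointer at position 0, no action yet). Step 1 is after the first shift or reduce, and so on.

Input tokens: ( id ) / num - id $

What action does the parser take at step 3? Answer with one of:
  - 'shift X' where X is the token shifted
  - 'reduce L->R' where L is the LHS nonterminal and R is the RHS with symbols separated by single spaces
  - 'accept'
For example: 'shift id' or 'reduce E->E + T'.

Answer: reduce F->id

Derivation:
Step 1: shift (. Stack=[(] ptr=1 lookahead=id remaining=[id ) / num - id $]
Step 2: shift id. Stack=[( id] ptr=2 lookahead=) remaining=[) / num - id $]
Step 3: reduce F->id. Stack=[( F] ptr=2 lookahead=) remaining=[) / num - id $]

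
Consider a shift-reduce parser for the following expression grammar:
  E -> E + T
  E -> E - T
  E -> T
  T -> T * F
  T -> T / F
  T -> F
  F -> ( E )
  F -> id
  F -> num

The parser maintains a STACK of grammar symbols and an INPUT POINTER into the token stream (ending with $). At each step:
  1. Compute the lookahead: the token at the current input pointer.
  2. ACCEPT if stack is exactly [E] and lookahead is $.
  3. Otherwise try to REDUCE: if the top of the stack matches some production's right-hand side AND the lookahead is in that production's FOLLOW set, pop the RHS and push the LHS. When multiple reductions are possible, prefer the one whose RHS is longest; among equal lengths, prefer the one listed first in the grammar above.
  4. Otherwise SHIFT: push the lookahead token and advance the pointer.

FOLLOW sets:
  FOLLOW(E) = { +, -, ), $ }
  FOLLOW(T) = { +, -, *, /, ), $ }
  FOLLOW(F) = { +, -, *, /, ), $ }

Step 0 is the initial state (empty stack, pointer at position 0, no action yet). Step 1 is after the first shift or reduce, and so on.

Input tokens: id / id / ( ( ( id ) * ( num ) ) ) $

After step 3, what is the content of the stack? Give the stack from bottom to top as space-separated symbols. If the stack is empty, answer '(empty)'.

Answer: T

Derivation:
Step 1: shift id. Stack=[id] ptr=1 lookahead=/ remaining=[/ id / ( ( ( id ) * ( num ) ) ) $]
Step 2: reduce F->id. Stack=[F] ptr=1 lookahead=/ remaining=[/ id / ( ( ( id ) * ( num ) ) ) $]
Step 3: reduce T->F. Stack=[T] ptr=1 lookahead=/ remaining=[/ id / ( ( ( id ) * ( num ) ) ) $]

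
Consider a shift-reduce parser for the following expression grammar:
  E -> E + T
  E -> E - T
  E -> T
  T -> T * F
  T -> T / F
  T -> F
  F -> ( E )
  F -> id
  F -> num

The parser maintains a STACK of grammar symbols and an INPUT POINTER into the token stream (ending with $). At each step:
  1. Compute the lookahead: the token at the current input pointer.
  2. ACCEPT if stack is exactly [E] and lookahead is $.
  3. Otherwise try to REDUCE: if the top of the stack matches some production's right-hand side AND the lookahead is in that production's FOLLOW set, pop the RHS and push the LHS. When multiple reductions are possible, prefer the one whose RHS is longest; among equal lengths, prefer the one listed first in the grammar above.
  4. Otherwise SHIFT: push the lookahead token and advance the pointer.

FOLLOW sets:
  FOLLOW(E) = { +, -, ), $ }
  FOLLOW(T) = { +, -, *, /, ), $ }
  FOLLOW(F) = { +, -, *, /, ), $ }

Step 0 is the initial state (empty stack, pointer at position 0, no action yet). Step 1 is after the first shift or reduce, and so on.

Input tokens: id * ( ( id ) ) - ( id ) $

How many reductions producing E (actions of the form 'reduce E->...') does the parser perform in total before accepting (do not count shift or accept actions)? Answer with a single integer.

Answer: 5

Derivation:
Step 1: shift id. Stack=[id] ptr=1 lookahead=* remaining=[* ( ( id ) ) - ( id ) $]
Step 2: reduce F->id. Stack=[F] ptr=1 lookahead=* remaining=[* ( ( id ) ) - ( id ) $]
Step 3: reduce T->F. Stack=[T] ptr=1 lookahead=* remaining=[* ( ( id ) ) - ( id ) $]
Step 4: shift *. Stack=[T *] ptr=2 lookahead=( remaining=[( ( id ) ) - ( id ) $]
Step 5: shift (. Stack=[T * (] ptr=3 lookahead=( remaining=[( id ) ) - ( id ) $]
Step 6: shift (. Stack=[T * ( (] ptr=4 lookahead=id remaining=[id ) ) - ( id ) $]
Step 7: shift id. Stack=[T * ( ( id] ptr=5 lookahead=) remaining=[) ) - ( id ) $]
Step 8: reduce F->id. Stack=[T * ( ( F] ptr=5 lookahead=) remaining=[) ) - ( id ) $]
Step 9: reduce T->F. Stack=[T * ( ( T] ptr=5 lookahead=) remaining=[) ) - ( id ) $]
Step 10: reduce E->T. Stack=[T * ( ( E] ptr=5 lookahead=) remaining=[) ) - ( id ) $]
Step 11: shift ). Stack=[T * ( ( E )] ptr=6 lookahead=) remaining=[) - ( id ) $]
Step 12: reduce F->( E ). Stack=[T * ( F] ptr=6 lookahead=) remaining=[) - ( id ) $]
Step 13: reduce T->F. Stack=[T * ( T] ptr=6 lookahead=) remaining=[) - ( id ) $]
Step 14: reduce E->T. Stack=[T * ( E] ptr=6 lookahead=) remaining=[) - ( id ) $]
Step 15: shift ). Stack=[T * ( E )] ptr=7 lookahead=- remaining=[- ( id ) $]
Step 16: reduce F->( E ). Stack=[T * F] ptr=7 lookahead=- remaining=[- ( id ) $]
Step 17: reduce T->T * F. Stack=[T] ptr=7 lookahead=- remaining=[- ( id ) $]
Step 18: reduce E->T. Stack=[E] ptr=7 lookahead=- remaining=[- ( id ) $]
Step 19: shift -. Stack=[E -] ptr=8 lookahead=( remaining=[( id ) $]
Step 20: shift (. Stack=[E - (] ptr=9 lookahead=id remaining=[id ) $]
Step 21: shift id. Stack=[E - ( id] ptr=10 lookahead=) remaining=[) $]
Step 22: reduce F->id. Stack=[E - ( F] ptr=10 lookahead=) remaining=[) $]
Step 23: reduce T->F. Stack=[E - ( T] ptr=10 lookahead=) remaining=[) $]
Step 24: reduce E->T. Stack=[E - ( E] ptr=10 lookahead=) remaining=[) $]
Step 25: shift ). Stack=[E - ( E )] ptr=11 lookahead=$ remaining=[$]
Step 26: reduce F->( E ). Stack=[E - F] ptr=11 lookahead=$ remaining=[$]
Step 27: reduce T->F. Stack=[E - T] ptr=11 lookahead=$ remaining=[$]
Step 28: reduce E->E - T. Stack=[E] ptr=11 lookahead=$ remaining=[$]
Step 29: accept. Stack=[E] ptr=11 lookahead=$ remaining=[$]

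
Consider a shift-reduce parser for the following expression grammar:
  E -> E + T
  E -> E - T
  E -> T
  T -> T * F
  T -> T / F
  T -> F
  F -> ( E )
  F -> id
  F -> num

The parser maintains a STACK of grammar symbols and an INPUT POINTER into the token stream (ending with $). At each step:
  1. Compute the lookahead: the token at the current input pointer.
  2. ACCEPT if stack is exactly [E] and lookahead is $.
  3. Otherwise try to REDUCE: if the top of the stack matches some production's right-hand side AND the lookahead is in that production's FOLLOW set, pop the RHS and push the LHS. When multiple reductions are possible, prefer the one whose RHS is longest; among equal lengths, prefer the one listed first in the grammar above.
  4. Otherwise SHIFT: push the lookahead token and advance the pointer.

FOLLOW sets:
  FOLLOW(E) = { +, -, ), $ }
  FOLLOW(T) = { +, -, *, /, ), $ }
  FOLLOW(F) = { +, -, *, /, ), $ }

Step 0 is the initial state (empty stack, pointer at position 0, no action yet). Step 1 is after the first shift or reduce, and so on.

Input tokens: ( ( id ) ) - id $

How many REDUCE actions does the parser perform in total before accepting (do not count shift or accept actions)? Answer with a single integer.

Answer: 12

Derivation:
Step 1: shift (. Stack=[(] ptr=1 lookahead=( remaining=[( id ) ) - id $]
Step 2: shift (. Stack=[( (] ptr=2 lookahead=id remaining=[id ) ) - id $]
Step 3: shift id. Stack=[( ( id] ptr=3 lookahead=) remaining=[) ) - id $]
Step 4: reduce F->id. Stack=[( ( F] ptr=3 lookahead=) remaining=[) ) - id $]
Step 5: reduce T->F. Stack=[( ( T] ptr=3 lookahead=) remaining=[) ) - id $]
Step 6: reduce E->T. Stack=[( ( E] ptr=3 lookahead=) remaining=[) ) - id $]
Step 7: shift ). Stack=[( ( E )] ptr=4 lookahead=) remaining=[) - id $]
Step 8: reduce F->( E ). Stack=[( F] ptr=4 lookahead=) remaining=[) - id $]
Step 9: reduce T->F. Stack=[( T] ptr=4 lookahead=) remaining=[) - id $]
Step 10: reduce E->T. Stack=[( E] ptr=4 lookahead=) remaining=[) - id $]
Step 11: shift ). Stack=[( E )] ptr=5 lookahead=- remaining=[- id $]
Step 12: reduce F->( E ). Stack=[F] ptr=5 lookahead=- remaining=[- id $]
Step 13: reduce T->F. Stack=[T] ptr=5 lookahead=- remaining=[- id $]
Step 14: reduce E->T. Stack=[E] ptr=5 lookahead=- remaining=[- id $]
Step 15: shift -. Stack=[E -] ptr=6 lookahead=id remaining=[id $]
Step 16: shift id. Stack=[E - id] ptr=7 lookahead=$ remaining=[$]
Step 17: reduce F->id. Stack=[E - F] ptr=7 lookahead=$ remaining=[$]
Step 18: reduce T->F. Stack=[E - T] ptr=7 lookahead=$ remaining=[$]
Step 19: reduce E->E - T. Stack=[E] ptr=7 lookahead=$ remaining=[$]
Step 20: accept. Stack=[E] ptr=7 lookahead=$ remaining=[$]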